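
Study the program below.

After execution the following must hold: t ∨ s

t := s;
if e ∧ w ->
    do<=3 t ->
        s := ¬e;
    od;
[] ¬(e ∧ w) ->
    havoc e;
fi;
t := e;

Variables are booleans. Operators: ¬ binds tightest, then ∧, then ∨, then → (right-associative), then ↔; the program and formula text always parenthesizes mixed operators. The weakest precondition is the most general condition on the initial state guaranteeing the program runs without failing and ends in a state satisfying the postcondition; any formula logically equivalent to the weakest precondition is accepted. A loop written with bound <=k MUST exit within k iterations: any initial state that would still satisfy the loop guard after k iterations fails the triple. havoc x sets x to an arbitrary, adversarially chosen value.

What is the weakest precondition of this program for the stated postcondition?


Working backward. After the program, t ∨ s must hold.
Before t := e: e ∨ s
Then branch requires (t → (t → (t → (¬t)))) ∧ ((¬t) → (e ∨ s)); else branch requires s.
Before the if: ((e ∧ w) → ((t → (t → (t → (¬t)))) ∧ ((¬t) → (e ∨ s)))) ∧ ((¬(e ∧ w)) → s)
Before t := s: ((e ∧ w) → ((s → (s → (s → (¬s)))) ∧ ((¬s) → (e ∨ s)))) ∧ ((¬(e ∧ w)) → s)
Answer: WP = ((e ∧ w) → ((s → (s → (s → (¬s)))) ∧ ((¬s) → (e ∨ s)))) ∧ ((¬(e ∧ w)) → s)


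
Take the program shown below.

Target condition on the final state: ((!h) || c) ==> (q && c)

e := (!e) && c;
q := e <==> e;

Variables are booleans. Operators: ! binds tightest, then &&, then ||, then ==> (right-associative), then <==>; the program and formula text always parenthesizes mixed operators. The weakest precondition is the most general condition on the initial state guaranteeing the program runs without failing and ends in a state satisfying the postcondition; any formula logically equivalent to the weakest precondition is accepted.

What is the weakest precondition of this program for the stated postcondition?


Working backward. After the program, ((!h) || c) ==> (q && c) must hold.
Before q := e <==> e: ((!h) || c) ==> c
Before e := (!e) && c: ((!h) || c) ==> c
Answer: WP = ((!h) || c) ==> c


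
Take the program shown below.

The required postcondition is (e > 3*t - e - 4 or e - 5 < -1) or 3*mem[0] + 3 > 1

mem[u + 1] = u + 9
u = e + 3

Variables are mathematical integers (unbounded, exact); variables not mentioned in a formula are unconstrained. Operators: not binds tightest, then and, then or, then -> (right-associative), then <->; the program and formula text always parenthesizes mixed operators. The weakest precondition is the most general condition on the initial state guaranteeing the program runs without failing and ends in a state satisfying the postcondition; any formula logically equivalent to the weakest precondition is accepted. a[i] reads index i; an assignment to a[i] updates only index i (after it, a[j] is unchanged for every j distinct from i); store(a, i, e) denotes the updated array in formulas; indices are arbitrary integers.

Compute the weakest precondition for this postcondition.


Working backward. After the program, the postcondition (e > 3*t - e - 4 or e - 5 < -1) or 3*mem[0] + 3 > 1 must hold; in canonical form it is 2*e > 3*t - 4 or e < 4 or 3*mem[0] > -2.
Before u := e + 3: 2*e > 3*t - 4 or e < 4 or 3*mem[0] > -2
Before mem[u + 1] := u + 9: 2*e > 3*t - 4 or e < 4 or 3*store(mem, u + 1, u + 9)[0] > -2
Answer: WP = 2*e > 3*t - 4 or e < 4 or 3*store(mem, u + 1, u + 9)[0] > -2


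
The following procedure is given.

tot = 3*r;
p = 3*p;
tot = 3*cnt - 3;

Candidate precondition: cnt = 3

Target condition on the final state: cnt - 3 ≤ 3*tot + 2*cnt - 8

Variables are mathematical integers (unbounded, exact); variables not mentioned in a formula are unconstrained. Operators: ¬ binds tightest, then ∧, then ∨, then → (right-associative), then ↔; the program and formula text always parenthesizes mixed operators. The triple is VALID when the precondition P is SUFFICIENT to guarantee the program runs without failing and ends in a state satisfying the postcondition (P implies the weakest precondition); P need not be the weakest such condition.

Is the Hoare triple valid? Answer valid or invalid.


Working backward. After the program, the postcondition cnt - 3 ≤ 3*tot + 2*cnt - 8 must hold; in canonical form it is cnt + 3*tot ≥ 5.
Before tot := 3*cnt - 3: 10*cnt ≥ 14
Before p := 3*p: 10*cnt ≥ 14
Before tot := 3*r: 10*cnt ≥ 14
The weakest precondition is 10*cnt ≥ 14.
Check whether cnt = 3 implies it.
Every state satisfying the precondition satisfies the weakest precondition: the implication holds.
Answer: valid


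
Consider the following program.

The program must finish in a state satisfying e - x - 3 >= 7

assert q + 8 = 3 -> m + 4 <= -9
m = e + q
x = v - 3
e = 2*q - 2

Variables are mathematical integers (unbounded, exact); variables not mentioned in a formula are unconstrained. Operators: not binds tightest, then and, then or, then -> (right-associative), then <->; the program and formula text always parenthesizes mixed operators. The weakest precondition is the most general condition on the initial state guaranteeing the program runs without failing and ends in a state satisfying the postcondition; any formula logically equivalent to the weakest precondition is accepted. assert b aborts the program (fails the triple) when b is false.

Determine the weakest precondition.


Working backward. After the program, the postcondition e - x - 3 >= 7 must hold; in canonical form it is e >= x + 10.
Before e := 2*q - 2: 2*q >= x + 12
Before x := v - 3: 2*q >= v + 9
Before m := e + q: 2*q >= v + 9
Before assert q + 8 = 3 -> m + 4 <= -9: (q = -5 -> m <= -13) and 2*q >= v + 9
Answer: WP = (q = -5 -> m <= -13) and 2*q >= v + 9


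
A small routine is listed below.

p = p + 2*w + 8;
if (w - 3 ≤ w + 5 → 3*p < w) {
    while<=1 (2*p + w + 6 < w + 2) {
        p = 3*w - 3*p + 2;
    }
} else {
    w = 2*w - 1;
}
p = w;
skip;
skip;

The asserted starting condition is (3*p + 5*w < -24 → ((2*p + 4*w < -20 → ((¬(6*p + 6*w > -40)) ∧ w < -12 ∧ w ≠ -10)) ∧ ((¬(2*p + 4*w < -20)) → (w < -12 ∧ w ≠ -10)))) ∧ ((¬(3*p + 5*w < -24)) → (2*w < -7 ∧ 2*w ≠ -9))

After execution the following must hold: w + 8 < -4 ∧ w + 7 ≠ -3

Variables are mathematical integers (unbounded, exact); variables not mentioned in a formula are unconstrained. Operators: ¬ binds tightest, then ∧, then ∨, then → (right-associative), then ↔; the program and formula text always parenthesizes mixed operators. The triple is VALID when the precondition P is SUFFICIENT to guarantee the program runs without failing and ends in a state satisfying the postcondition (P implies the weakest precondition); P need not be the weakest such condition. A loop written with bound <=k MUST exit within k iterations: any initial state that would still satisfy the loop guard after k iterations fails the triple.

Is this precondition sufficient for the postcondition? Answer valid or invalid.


Working backward. After the program, the postcondition w + 8 < -4 ∧ w + 7 ≠ -3 must hold; in canonical form it is w < -12 ∧ w ≠ -10.
Before skip: w < -12 ∧ w ≠ -10
Before skip: w < -12 ∧ w ≠ -10
Before p := w: w < -12 ∧ w ≠ -10
Then branch requires (2*p < -4 → ((¬(6*w < 6*p - 8)) ∧ w < -12 ∧ w ≠ -10)) ∧ ((¬(2*p < -4)) → (w < -12 ∧ w ≠ -10)); else branch requires 2*w < -11 ∧ 2*w ≠ -9.
Before the if: (3*p < w → ((2*p < -4 → ((¬(6*w < 6*p - 8)) ∧ w < -12 ∧ w ≠ -10)) ∧ ((¬(2*p < -4)) → (w < -12 ∧ w ≠ -10)))) ∧ ((¬(3*p < w)) → (2*w < -11 ∧ 2*w ≠ -9))
Before p := p + 2*w + 8: (3*p + 5*w < -24 → ((2*p + 4*w < -20 → ((¬(6*p + 6*w > -40)) ∧ w < -12 ∧ w ≠ -10)) ∧ ((¬(2*p + 4*w < -20)) → (w < -12 ∧ w ≠ -10)))) ∧ ((¬(3*p + 5*w < -24)) → (2*w < -11 ∧ 2*w ≠ -9))
The weakest precondition is (3*p + 5*w < -24 → ((2*p + 4*w < -20 → ((¬(6*p + 6*w > -40)) ∧ w < -12 ∧ w ≠ -10)) ∧ ((¬(2*p + 4*w < -20)) → (w < -12 ∧ w ≠ -10)))) ∧ ((¬(3*p + 5*w < -24)) → (2*w < -11 ∧ 2*w ≠ -9)).
Check whether (3*p + 5*w < -24 → ((2*p + 4*w < -20 → ((¬(6*p + 6*w > -40)) ∧ w < -12 ∧ w ≠ -10)) ∧ ((¬(2*p + 4*w < -20)) → (w < -12 ∧ w ≠ -10)))) ∧ ((¬(3*p + 5*w < -24)) → (2*w < -7 ∧ 2*w ≠ -9)) implies it.
Countermodel: at the initial state p = 0, w = -4, the precondition holds but the weakest precondition fails.
Answer: invalid


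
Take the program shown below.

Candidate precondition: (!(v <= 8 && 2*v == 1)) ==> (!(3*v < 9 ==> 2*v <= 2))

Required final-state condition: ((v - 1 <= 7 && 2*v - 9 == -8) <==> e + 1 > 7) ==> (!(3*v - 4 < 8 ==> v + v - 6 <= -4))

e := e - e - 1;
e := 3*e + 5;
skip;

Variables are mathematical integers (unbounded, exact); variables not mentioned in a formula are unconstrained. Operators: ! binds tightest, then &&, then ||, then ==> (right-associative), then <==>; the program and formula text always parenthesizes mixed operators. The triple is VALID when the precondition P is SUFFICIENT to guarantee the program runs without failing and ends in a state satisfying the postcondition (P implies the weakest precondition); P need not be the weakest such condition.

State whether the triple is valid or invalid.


Working backward. After the program, the postcondition ((v - 1 <= 7 && 2*v - 9 == -8) <==> e + 1 > 7) ==> (!(3*v - 4 < 8 ==> v + v - 6 <= -4)) must hold; in canonical form it is ((v <= 8 && 2*v == 1) <==> e > 6) ==> (!(3*v < 12 ==> 2*v <= 2)).
Before skip: ((v <= 8 && 2*v == 1) <==> e > 6) ==> (!(3*v < 12 ==> 2*v <= 2))
Before e := 3*e + 5: ((v <= 8 && 2*v == 1) <==> 3*e > 1) ==> (!(3*v < 12 ==> 2*v <= 2))
Before e := e - e - 1: (!(v <= 8 && 2*v == 1)) ==> (!(3*v < 12 ==> 2*v <= 2))
The weakest precondition is (!(v <= 8 && 2*v == 1)) ==> (!(3*v < 12 ==> 2*v <= 2)).
Check whether (!(v <= 8 && 2*v == 1)) ==> (!(3*v < 9 ==> 2*v <= 2)) implies it.
Every state satisfying the precondition satisfies the weakest precondition: the implication holds.
Answer: valid


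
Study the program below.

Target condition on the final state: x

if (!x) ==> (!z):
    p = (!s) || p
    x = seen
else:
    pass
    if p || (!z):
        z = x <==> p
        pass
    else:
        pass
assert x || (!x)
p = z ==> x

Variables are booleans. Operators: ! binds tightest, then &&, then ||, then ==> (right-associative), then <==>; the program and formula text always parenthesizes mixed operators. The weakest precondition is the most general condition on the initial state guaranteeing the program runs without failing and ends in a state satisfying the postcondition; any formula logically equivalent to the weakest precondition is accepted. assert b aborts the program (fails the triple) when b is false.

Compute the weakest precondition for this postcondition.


Working backward. After the program, x must hold.
Before p := z ==> x: x
Before assert x || (!x): x
Then branch requires seen; else branch requires ((p || (!z)) ==> x) && ((!(p || (!z))) ==> x).
Before the if: (((!x) ==> (!z)) ==> seen) && ((!((!x) ==> (!z))) ==> (((p || (!z)) ==> x) && ((!(p || (!z))) ==> x)))
Answer: WP = (((!x) ==> (!z)) ==> seen) && ((!((!x) ==> (!z))) ==> (((p || (!z)) ==> x) && ((!(p || (!z))) ==> x)))


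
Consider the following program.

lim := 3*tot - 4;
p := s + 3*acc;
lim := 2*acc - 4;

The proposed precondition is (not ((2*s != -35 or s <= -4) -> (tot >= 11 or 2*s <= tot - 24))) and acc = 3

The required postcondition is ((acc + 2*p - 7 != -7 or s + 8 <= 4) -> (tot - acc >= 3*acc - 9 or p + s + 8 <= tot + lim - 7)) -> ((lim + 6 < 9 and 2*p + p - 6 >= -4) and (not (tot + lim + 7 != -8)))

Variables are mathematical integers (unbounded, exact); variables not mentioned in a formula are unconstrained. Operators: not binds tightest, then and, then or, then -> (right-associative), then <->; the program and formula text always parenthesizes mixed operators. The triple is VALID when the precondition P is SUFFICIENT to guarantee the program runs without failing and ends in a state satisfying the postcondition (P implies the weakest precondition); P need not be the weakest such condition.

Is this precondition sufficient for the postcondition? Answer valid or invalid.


Working backward. After the program, the postcondition ((acc + 2*p - 7 != -7 or s + 8 <= 4) -> (tot - acc >= 3*acc - 9 or p + s + 8 <= tot + lim - 7)) -> ((lim + 6 < 9 and 2*p + p - 6 >= -4) and (not (tot + lim + 7 != -8))) must hold; in canonical form it is ((acc + 2*p != 0 or s <= -4) -> (tot >= 4*acc - 9 or p + s <= lim + tot - 15)) -> (lim < 3 and 3*p >= 2 and (not (lim + tot != -15))).
Before lim := 2*acc - 4: ((acc + 2*p != 0 or s <= -4) -> (tot >= 4*acc - 9 or p + s <= 2*acc + tot - 19)) -> (2*acc < 7 and 3*p >= 2 and (not (2*acc + tot != -11)))
Before p := s + 3*acc: ((7*acc + 2*s != 0 or s <= -4) -> (tot >= 4*acc - 9 or acc + 2*s <= tot - 19)) -> (2*acc < 7 and 9*acc + 3*s >= 2 and (not (2*acc + tot != -11)))
Before lim := 3*tot - 4: ((7*acc + 2*s != 0 or s <= -4) -> (tot >= 4*acc - 9 or acc + 2*s <= tot - 19)) -> (2*acc < 7 and 9*acc + 3*s >= 2 and (not (2*acc + tot != -11)))
The weakest precondition is ((7*acc + 2*s != 0 or s <= -4) -> (tot >= 4*acc - 9 or acc + 2*s <= tot - 19)) -> (2*acc < 7 and 9*acc + 3*s >= 2 and (not (2*acc + tot != -11))).
Check whether (not ((2*s != -35 or s <= -4) -> (tot >= 11 or 2*s <= tot - 24))) and acc = 3 implies it.
Countermodel: at the initial state acc = 3, s = -20, tot = -18, the precondition holds but the weakest precondition fails.
Answer: invalid


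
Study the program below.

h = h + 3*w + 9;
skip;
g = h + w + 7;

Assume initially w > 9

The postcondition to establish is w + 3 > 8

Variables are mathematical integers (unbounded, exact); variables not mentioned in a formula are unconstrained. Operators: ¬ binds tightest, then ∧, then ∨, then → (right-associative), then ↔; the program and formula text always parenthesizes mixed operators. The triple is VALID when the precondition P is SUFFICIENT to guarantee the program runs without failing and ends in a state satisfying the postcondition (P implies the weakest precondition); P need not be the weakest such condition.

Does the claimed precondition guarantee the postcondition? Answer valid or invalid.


Working backward. After the program, the postcondition w + 3 > 8 must hold; in canonical form it is w > 5.
Before g := h + w + 7: w > 5
Before skip: w > 5
Before h := h + 3*w + 9: w > 5
The weakest precondition is w > 5.
Check whether w > 9 implies it.
Every state satisfying the precondition satisfies the weakest precondition: the implication holds.
Answer: valid


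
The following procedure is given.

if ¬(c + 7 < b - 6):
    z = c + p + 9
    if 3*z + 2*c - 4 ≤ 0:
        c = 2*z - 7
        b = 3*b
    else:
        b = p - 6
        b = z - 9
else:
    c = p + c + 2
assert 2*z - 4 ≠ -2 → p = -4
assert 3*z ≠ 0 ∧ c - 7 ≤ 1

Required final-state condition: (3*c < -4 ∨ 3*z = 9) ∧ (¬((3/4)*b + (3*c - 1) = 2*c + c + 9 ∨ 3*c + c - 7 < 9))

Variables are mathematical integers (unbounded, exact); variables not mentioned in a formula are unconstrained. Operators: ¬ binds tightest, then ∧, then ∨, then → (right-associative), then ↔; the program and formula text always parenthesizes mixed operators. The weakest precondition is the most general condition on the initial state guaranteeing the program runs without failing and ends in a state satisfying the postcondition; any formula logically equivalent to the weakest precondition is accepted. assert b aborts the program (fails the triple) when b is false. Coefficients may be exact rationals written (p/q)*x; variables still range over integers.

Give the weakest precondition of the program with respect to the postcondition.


Working backward. After the program, the postcondition (3*c < -4 ∨ 3*z = 9) ∧ (¬((3/4)*b + (3*c - 1) = 2*c + c + 9 ∨ 3*c + c - 7 < 9)) must hold; in canonical form it is (3*c < -4 ∨ 3*z = 9) ∧ (¬((3/4)*b = 10 ∨ 4*c < 16)).
Before assert 3*z ≠ 0 ∧ c - 7 ≤ 1: 3*z ≠ 0 ∧ c ≤ 8 ∧ (3*c < -4 ∨ 3*z = 9) ∧ (¬((3/4)*b = 10 ∨ 4*c < 16))
Before assert 2*z - 4 ≠ -2 → p = -4: (2*z ≠ 2 → p = -4) ∧ 3*z ≠ 0 ∧ c ≤ 8 ∧ (3*c < -4 ∨ 3*z = 9) ∧ (¬((3/4)*b = 10 ∨ 4*c < 16))
Then branch requires (5*c + 3*p ≤ -23 → ((2*c + 2*p ≠ -16 → p = -4) ∧ 3*c + 3*p ≠ -27 ∧ 2*c + 2*p ≤ -3 ∧ (6*c + 6*p < -37 ∨ 3*c + 3*p = -18) ∧ (¬((9/4)*b = 10 ∨ 8*c + 8*p < -28)))) ∧ ((¬(5*c + 3*p ≤ -23)) → ((2*c + 2*p ≠ -16 → p = -4) ∧ 3*c + 3*p ≠ -27 ∧ c ≤ 8 ∧ (3*c < -4 ∨ 3*c + 3*p = -18) ∧ (¬((3/4)*c + (3/4)*p = 10 ∨ 4*c < 16)))); else branch requires (2*z ≠ 2 → p = -4) ∧ 3*z ≠ 0 ∧ c + p ≤ 6 ∧ (3*c + 3*p < -10 ∨ 3*z = 9) ∧ (¬((3/4)*b = 10 ∨ 4*c + 4*p < 8)).
Before the if: ((¬(c < b - 13)) → ((5*c + 3*p ≤ -23 → ((2*c + 2*p ≠ -16 → p = -4) ∧ 3*c + 3*p ≠ -27 ∧ 2*c + 2*p ≤ -3 ∧ (6*c + 6*p < -37 ∨ 3*c + 3*p = -18) ∧ (¬((9/4)*b = 10 ∨ 8*c + 8*p < -28)))) ∧ ((¬(5*c + 3*p ≤ -23)) → ((2*c + 2*p ≠ -16 → p = -4) ∧ 3*c + 3*p ≠ -27 ∧ c ≤ 8 ∧ (3*c < -4 ∨ 3*c + 3*p = -18) ∧ (¬((3/4)*c + (3/4)*p = 10 ∨ 4*c < 16)))))) ∧ (c < b - 13 → ((2*z ≠ 2 → p = -4) ∧ 3*z ≠ 0 ∧ c + p ≤ 6 ∧ (3*c + 3*p < -10 ∨ 3*z = 9) ∧ (¬((3/4)*b = 10 ∨ 4*c + 4*p < 8))))
Answer: WP = ((¬(c < b - 13)) → ((5*c + 3*p ≤ -23 → ((2*c + 2*p ≠ -16 → p = -4) ∧ 3*c + 3*p ≠ -27 ∧ 2*c + 2*p ≤ -3 ∧ (6*c + 6*p < -37 ∨ 3*c + 3*p = -18) ∧ (¬((9/4)*b = 10 ∨ 8*c + 8*p < -28)))) ∧ ((¬(5*c + 3*p ≤ -23)) → ((2*c + 2*p ≠ -16 → p = -4) ∧ 3*c + 3*p ≠ -27 ∧ c ≤ 8 ∧ (3*c < -4 ∨ 3*c + 3*p = -18) ∧ (¬((3/4)*c + (3/4)*p = 10 ∨ 4*c < 16)))))) ∧ (c < b - 13 → ((2*z ≠ 2 → p = -4) ∧ 3*z ≠ 0 ∧ c + p ≤ 6 ∧ (3*c + 3*p < -10 ∨ 3*z = 9) ∧ (¬((3/4)*b = 10 ∨ 4*c + 4*p < 8))))


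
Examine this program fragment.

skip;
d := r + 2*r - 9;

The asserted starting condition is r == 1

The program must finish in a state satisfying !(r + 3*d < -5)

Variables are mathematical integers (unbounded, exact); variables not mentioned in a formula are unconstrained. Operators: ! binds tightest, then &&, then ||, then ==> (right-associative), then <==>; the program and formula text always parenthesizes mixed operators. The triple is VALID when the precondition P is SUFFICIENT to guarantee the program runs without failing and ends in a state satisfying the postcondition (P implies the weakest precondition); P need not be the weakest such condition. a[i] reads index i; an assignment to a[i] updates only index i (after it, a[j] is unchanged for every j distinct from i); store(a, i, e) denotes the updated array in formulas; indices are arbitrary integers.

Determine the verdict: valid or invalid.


Working backward. After the program, the postcondition !(r + 3*d < -5) must hold; in canonical form it is !(3*d + r < -5).
Before d := r + 2*r - 9: !(10*r < 22)
Before skip: !(10*r < 22)
The weakest precondition is !(10*r < 22).
Check whether r == 1 implies it.
Countermodel: at the initial state r = 1, the precondition holds but the weakest precondition fails.
Answer: invalid


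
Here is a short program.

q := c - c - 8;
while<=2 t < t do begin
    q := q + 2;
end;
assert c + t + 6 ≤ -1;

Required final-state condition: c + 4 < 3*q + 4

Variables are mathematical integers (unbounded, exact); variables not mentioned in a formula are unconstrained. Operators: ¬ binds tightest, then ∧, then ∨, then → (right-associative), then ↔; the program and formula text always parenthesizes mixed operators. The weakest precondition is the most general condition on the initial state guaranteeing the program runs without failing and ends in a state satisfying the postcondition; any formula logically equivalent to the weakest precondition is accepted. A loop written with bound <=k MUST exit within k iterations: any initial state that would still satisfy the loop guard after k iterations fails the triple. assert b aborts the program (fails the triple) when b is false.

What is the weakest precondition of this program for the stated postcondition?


Working backward. After the program, the postcondition c + 4 < 3*q + 4 must hold; in canonical form it is c < 3*q.
Before assert c + t + 6 ≤ -1: c + t ≤ -7 ∧ c < 3*q
Before the loop (bound <=2), unroll the exhaustion recursion (WP_0 = exit-now case; WP_j = one more guarded iteration, up to j = 2):
  WP_0: c + t ≤ -7 ∧ c < 3*q
  WP_1: c + t ≤ -7 ∧ c < 3*q
  WP_2: c + t ≤ -7 ∧ c < 3*q
So before the loop: c + t ≤ -7 ∧ c < 3*q
Before q := c - c - 8: c + t ≤ -7 ∧ c < -24
Answer: WP = c + t ≤ -7 ∧ c < -24


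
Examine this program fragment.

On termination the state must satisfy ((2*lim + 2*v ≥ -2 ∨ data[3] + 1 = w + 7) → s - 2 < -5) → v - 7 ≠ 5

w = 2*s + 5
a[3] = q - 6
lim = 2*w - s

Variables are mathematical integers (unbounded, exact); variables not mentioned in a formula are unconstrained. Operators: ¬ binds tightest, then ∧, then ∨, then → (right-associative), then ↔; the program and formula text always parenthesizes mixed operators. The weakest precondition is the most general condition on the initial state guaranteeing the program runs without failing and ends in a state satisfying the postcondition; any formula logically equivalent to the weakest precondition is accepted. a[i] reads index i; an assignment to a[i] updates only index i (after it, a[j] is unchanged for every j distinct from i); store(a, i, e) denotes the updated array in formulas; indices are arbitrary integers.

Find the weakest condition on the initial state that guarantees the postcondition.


Working backward. After the program, the postcondition ((2*lim + 2*v ≥ -2 ∨ data[3] + 1 = w + 7) → s - 2 < -5) → v - 7 ≠ 5 must hold; in canonical form it is ((2*lim + 2*v ≥ -2 ∨ data[3] = w + 6) → s < -3) → v ≠ 12.
Before lim := 2*w - s: ((2*v + 4*w ≥ 2*s - 2 ∨ data[3] = w + 6) → s < -3) → v ≠ 12
Before a[3] := q - 6: ((2*v + 4*w ≥ 2*s - 2 ∨ data[3] = w + 6) → s < -3) → v ≠ 12
Before w := 2*s + 5: ((6*s + 2*v ≥ -22 ∨ data[3] = 2*s + 11) → s < -3) → v ≠ 12
Answer: WP = ((6*s + 2*v ≥ -22 ∨ data[3] = 2*s + 11) → s < -3) → v ≠ 12


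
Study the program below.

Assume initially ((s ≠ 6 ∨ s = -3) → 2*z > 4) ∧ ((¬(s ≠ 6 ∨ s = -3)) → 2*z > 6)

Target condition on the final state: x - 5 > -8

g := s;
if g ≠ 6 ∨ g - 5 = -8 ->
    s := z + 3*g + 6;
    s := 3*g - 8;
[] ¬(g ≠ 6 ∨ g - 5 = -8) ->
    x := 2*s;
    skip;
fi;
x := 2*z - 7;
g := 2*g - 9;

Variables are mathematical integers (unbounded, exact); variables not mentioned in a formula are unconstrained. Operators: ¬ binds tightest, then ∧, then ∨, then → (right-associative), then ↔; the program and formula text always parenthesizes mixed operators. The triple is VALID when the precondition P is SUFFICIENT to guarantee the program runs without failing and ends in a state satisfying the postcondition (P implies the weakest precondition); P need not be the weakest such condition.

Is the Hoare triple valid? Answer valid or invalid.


Working backward. After the program, the postcondition x - 5 > -8 must hold; in canonical form it is x > -3.
Before g := 2*g - 9: x > -3
Before x := 2*z - 7: 2*z > 4
Then branch requires 2*z > 4; else branch requires 2*z > 4.
Before the if: ((g ≠ 6 ∨ g = -3) → 2*z > 4) ∧ ((¬(g ≠ 6 ∨ g = -3)) → 2*z > 4)
Before g := s: ((s ≠ 6 ∨ s = -3) → 2*z > 4) ∧ ((¬(s ≠ 6 ∨ s = -3)) → 2*z > 4)
The weakest precondition is ((s ≠ 6 ∨ s = -3) → 2*z > 4) ∧ ((¬(s ≠ 6 ∨ s = -3)) → 2*z > 4).
Check whether ((s ≠ 6 ∨ s = -3) → 2*z > 4) ∧ ((¬(s ≠ 6 ∨ s = -3)) → 2*z > 6) implies it.
Every state satisfying the precondition satisfies the weakest precondition: the implication holds.
Answer: valid


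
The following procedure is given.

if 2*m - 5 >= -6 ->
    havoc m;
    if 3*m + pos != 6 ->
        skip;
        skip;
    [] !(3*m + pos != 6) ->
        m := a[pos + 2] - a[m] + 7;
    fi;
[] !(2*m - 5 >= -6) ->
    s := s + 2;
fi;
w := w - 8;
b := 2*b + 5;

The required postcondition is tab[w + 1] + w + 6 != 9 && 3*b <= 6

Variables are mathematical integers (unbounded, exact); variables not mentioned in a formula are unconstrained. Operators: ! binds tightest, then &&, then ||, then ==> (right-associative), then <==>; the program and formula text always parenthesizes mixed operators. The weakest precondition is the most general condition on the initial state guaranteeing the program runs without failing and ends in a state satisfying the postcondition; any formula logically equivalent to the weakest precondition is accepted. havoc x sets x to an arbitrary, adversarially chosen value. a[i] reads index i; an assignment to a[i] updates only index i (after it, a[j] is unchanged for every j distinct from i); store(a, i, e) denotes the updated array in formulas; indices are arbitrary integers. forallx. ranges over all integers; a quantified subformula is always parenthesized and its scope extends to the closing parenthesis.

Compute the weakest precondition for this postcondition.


Working backward. After the program, the postcondition tab[w + 1] + w + 6 != 9 && 3*b <= 6 must hold; in canonical form it is tab[w + 1] + w != 3 && 3*b <= 6.
Before b := 2*b + 5: tab[w + 1] + w != 3 && 6*b <= -9
Before w := w - 8: tab[w - 7] + w != 11 && 6*b <= -9
Then branch requires forall m_1. ((3*m_1 + pos != 6 ==> (tab[w - 7] + w != 11 && 6*b <= -9)) && ((!(3*m_1 + pos != 6)) ==> (tab[w - 7] + w != 11 && 6*b <= -9))); else branch requires tab[w - 7] + w != 11 && 6*b <= -9.
Before the if: (2*m >= -1 ==> (forall m_1. ((3*m_1 + pos != 6 ==> (tab[w - 7] + w != 11 && 6*b <= -9)) && ((!(3*m_1 + pos != 6)) ==> (tab[w - 7] + w != 11 && 6*b <= -9))))) && ((!(2*m >= -1)) ==> (tab[w - 7] + w != 11 && 6*b <= -9))
Answer: WP = (2*m >= -1 ==> (forall m_1. ((3*m_1 + pos != 6 ==> (tab[w - 7] + w != 11 && 6*b <= -9)) && ((!(3*m_1 + pos != 6)) ==> (tab[w - 7] + w != 11 && 6*b <= -9))))) && ((!(2*m >= -1)) ==> (tab[w - 7] + w != 11 && 6*b <= -9))


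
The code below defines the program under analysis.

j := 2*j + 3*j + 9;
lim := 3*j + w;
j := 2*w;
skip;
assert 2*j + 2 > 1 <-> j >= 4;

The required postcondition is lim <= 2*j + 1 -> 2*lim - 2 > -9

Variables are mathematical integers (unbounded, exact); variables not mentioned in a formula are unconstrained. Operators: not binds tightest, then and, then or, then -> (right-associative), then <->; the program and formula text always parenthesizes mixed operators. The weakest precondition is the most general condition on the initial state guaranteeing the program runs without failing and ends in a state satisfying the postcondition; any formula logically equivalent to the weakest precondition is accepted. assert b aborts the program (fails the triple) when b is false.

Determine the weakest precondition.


Working backward. After the program, the postcondition lim <= 2*j + 1 -> 2*lim - 2 > -9 must hold; in canonical form it is lim <= 2*j + 1 -> 2*lim > -7.
Before assert 2*j + 2 > 1 <-> j >= 4: (2*j > -1 <-> j >= 4) and (lim <= 2*j + 1 -> 2*lim > -7)
Before skip: (2*j > -1 <-> j >= 4) and (lim <= 2*j + 1 -> 2*lim > -7)
Before j := 2*w: (4*w > -1 <-> 2*w >= 4) and (lim <= 4*w + 1 -> 2*lim > -7)
Before lim := 3*j + w: (4*w > -1 <-> 2*w >= 4) and (3*j <= 3*w + 1 -> 6*j + 2*w > -7)
Before j := 2*j + 3*j + 9: (4*w > -1 <-> 2*w >= 4) and (15*j <= 3*w - 26 -> 30*j + 2*w > -61)
Answer: WP = (4*w > -1 <-> 2*w >= 4) and (15*j <= 3*w - 26 -> 30*j + 2*w > -61)


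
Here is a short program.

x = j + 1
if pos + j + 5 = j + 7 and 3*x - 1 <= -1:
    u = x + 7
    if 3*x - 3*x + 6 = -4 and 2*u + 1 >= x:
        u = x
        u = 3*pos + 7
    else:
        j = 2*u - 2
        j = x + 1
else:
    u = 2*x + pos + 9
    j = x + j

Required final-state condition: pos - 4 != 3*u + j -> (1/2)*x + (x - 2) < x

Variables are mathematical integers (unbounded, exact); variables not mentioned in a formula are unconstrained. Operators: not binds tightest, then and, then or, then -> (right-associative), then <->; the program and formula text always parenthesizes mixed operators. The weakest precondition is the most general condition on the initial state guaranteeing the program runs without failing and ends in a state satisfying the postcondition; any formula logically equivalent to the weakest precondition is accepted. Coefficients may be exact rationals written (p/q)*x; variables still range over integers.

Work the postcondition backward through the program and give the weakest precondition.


Working backward. After the program, the postcondition pos - 4 != 3*u + j -> (1/2)*x + (x - 2) < x must hold; in canonical form it is pos != j + 3*u + 4 -> (1/2)*x < 2.
Then branch requires pos != 4*x + 26 -> (1/2)*x < 2; else branch requires j + 2*pos + 7*x != -31 -> (1/2)*x < 2.
Before the if: ((pos = 2 and 3*x <= 0) -> (pos != 4*x + 26 -> (1/2)*x < 2)) and ((not (pos = 2 and 3*x <= 0)) -> (j + 2*pos + 7*x != -31 -> (1/2)*x < 2))
Before x := j + 1: ((pos = 2 and 3*j <= -3) -> (pos != 4*j + 30 -> (1/2)*j < 3/2)) and ((not (pos = 2 and 3*j <= -3)) -> (8*j + 2*pos != -38 -> (1/2)*j < 3/2))
Answer: WP = ((pos = 2 and 3*j <= -3) -> (pos != 4*j + 30 -> (1/2)*j < 3/2)) and ((not (pos = 2 and 3*j <= -3)) -> (8*j + 2*pos != -38 -> (1/2)*j < 3/2))


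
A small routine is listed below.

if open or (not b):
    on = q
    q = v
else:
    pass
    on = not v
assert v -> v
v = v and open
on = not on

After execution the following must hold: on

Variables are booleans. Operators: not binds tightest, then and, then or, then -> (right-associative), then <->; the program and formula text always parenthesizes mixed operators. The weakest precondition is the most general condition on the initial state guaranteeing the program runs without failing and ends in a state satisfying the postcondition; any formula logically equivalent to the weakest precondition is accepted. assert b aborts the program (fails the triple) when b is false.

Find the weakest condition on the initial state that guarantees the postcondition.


Working backward. After the program, on must hold.
Before on := not on: not on
Before v := v and open: not on
Before assert v -> v: not on
Then branch requires not q; else branch requires v.
Before the if: ((open or (not b)) -> (not q)) and ((not (open or (not b))) -> v)
Answer: WP = ((open or (not b)) -> (not q)) and ((not (open or (not b))) -> v)


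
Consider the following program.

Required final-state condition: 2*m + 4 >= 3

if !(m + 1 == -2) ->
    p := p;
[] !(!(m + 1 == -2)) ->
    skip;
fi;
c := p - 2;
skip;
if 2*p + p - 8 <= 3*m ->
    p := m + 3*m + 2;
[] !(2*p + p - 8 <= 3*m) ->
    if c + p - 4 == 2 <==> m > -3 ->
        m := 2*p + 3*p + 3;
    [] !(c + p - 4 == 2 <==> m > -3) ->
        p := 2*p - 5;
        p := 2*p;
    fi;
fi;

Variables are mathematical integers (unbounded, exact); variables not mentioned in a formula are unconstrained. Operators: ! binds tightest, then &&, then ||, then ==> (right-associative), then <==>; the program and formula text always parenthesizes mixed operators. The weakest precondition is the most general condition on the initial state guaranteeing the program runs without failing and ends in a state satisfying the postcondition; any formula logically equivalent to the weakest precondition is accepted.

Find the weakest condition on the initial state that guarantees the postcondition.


Working backward. After the program, the postcondition 2*m + 4 >= 3 must hold; in canonical form it is 2*m >= -1.
Then branch requires 2*m >= -1; else branch requires ((c + p == 6 <==> m > -3) ==> 10*p >= -7) && ((!(c + p == 6 <==> m > -3)) ==> 2*m >= -1).
Before the if: (3*p <= 3*m + 8 ==> 2*m >= -1) && ((!(3*p <= 3*m + 8)) ==> (((c + p == 6 <==> m > -3) ==> 10*p >= -7) && ((!(c + p == 6 <==> m > -3)) ==> 2*m >= -1)))
Before skip: (3*p <= 3*m + 8 ==> 2*m >= -1) && ((!(3*p <= 3*m + 8)) ==> (((c + p == 6 <==> m > -3) ==> 10*p >= -7) && ((!(c + p == 6 <==> m > -3)) ==> 2*m >= -1)))
Before c := p - 2: (3*p <= 3*m + 8 ==> 2*m >= -1) && ((!(3*p <= 3*m + 8)) ==> (((2*p == 8 <==> m > -3) ==> 10*p >= -7) && ((!(2*p == 8 <==> m > -3)) ==> 2*m >= -1)))
Then branch requires (3*p <= 3*m + 8 ==> 2*m >= -1) && ((!(3*p <= 3*m + 8)) ==> (((2*p == 8 <==> m > -3) ==> 10*p >= -7) && ((!(2*p == 8 <==> m > -3)) ==> 2*m >= -1))); else branch requires (3*p <= 3*m + 8 ==> 2*m >= -1) && ((!(3*p <= 3*m + 8)) ==> (((2*p == 8 <==> m > -3) ==> 10*p >= -7) && ((!(2*p == 8 <==> m > -3)) ==> 2*m >= -1))).
Before the if: ((!(m == -3)) ==> ((3*p <= 3*m + 8 ==> 2*m >= -1) && ((!(3*p <= 3*m + 8)) ==> (((2*p == 8 <==> m > -3) ==> 10*p >= -7) && ((!(2*p == 8 <==> m > -3)) ==> 2*m >= -1))))) && (m == -3 ==> ((3*p <= 3*m + 8 ==> 2*m >= -1) && ((!(3*p <= 3*m + 8)) ==> (((2*p == 8 <==> m > -3) ==> 10*p >= -7) && ((!(2*p == 8 <==> m > -3)) ==> 2*m >= -1)))))
Answer: WP = ((!(m == -3)) ==> ((3*p <= 3*m + 8 ==> 2*m >= -1) && ((!(3*p <= 3*m + 8)) ==> (((2*p == 8 <==> m > -3) ==> 10*p >= -7) && ((!(2*p == 8 <==> m > -3)) ==> 2*m >= -1))))) && (m == -3 ==> ((3*p <= 3*m + 8 ==> 2*m >= -1) && ((!(3*p <= 3*m + 8)) ==> (((2*p == 8 <==> m > -3) ==> 10*p >= -7) && ((!(2*p == 8 <==> m > -3)) ==> 2*m >= -1)))))


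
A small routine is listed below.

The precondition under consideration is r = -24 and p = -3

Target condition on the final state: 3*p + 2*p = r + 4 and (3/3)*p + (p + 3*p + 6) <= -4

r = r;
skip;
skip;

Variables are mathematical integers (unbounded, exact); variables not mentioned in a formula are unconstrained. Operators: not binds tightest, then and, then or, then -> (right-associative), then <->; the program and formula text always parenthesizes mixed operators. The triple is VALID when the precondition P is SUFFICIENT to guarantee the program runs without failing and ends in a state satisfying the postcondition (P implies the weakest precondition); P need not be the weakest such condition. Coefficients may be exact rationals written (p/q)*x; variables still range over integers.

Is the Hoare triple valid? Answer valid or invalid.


Working backward. After the program, the postcondition 3*p + 2*p = r + 4 and (3/3)*p + (p + 3*p + 6) <= -4 must hold; in canonical form it is 5*p = r + 4 and 5*p <= -10.
Before skip: 5*p = r + 4 and 5*p <= -10
Before skip: 5*p = r + 4 and 5*p <= -10
Before r := r: 5*p = r + 4 and 5*p <= -10
The weakest precondition is 5*p = r + 4 and 5*p <= -10.
Check whether r = -24 and p = -3 implies it.
Countermodel: at the initial state p = -3, r = -24, the precondition holds but the weakest precondition fails.
Answer: invalid


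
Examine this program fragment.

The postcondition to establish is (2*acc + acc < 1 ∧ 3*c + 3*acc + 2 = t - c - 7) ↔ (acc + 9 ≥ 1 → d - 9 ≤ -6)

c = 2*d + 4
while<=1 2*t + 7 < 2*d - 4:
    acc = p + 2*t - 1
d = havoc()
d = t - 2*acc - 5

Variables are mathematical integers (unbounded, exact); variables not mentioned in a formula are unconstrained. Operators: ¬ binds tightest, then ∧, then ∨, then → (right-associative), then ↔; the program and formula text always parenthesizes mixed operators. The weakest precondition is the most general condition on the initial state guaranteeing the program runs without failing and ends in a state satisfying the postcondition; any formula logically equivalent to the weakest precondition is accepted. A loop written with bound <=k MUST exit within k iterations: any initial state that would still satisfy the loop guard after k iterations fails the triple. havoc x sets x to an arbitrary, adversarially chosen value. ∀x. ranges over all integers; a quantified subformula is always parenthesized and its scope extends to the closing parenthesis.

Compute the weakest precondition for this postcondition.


Working backward. After the program, the postcondition (2*acc + acc < 1 ∧ 3*c + 3*acc + 2 = t - c - 7) ↔ (acc + 9 ≥ 1 → d - 9 ≤ -6) must hold; in canonical form it is (3*acc < 1 ∧ 3*acc + 4*c = t - 9) ↔ (acc ≥ -8 → d ≤ 3).
Before d := t - 2*acc - 5: (3*acc < 1 ∧ 3*acc + 4*c = t - 9) ↔ (acc ≥ -8 → t ≤ 2*acc + 8)
Before havoc d: (3*acc < 1 ∧ 3*acc + 4*c = t - 9) ↔ (acc ≥ -8 → t ≤ 2*acc + 8)
Before the loop (bound <=1), unroll the exhaustion recursion (WP_0 = exit-now case; WP_j = one more guarded iteration, up to j = 1):
  WP_0: (¬(2*t < 2*d - 11)) ∧ ((3*acc < 1 ∧ 3*acc + 4*c = t - 9) ↔ (acc ≥ -8 → t ≤ 2*acc + 8))
  WP_1: (2*t < 2*d - 11 → ((¬(2*t < 2*d - 11)) ∧ ((3*p + 6*t < 4 ∧ 4*c + 3*p + 5*t = -6) ↔ (p + 2*t ≥ -7 → 2*p + 3*t ≥ -6)))) ∧ ((¬(2*t < 2*d - 11)) → ((3*acc < 1 ∧ 3*acc + 4*c = t - 9) ↔ (acc ≥ -8 → t ≤ 2*acc + 8)))
So before the loop: (2*t < 2*d - 11 → ((¬(2*t < 2*d - 11)) ∧ ((3*p + 6*t < 4 ∧ 4*c + 3*p + 5*t = -6) ↔ (p + 2*t ≥ -7 → 2*p + 3*t ≥ -6)))) ∧ ((¬(2*t < 2*d - 11)) → ((3*acc < 1 ∧ 3*acc + 4*c = t - 9) ↔ (acc ≥ -8 → t ≤ 2*acc + 8)))
Before c := 2*d + 4: (2*t < 2*d - 11 → ((¬(2*t < 2*d - 11)) ∧ ((3*p + 6*t < 4 ∧ 8*d + 3*p + 5*t = -22) ↔ (p + 2*t ≥ -7 → 2*p + 3*t ≥ -6)))) ∧ ((¬(2*t < 2*d - 11)) → ((3*acc < 1 ∧ 3*acc + 8*d = t - 25) ↔ (acc ≥ -8 → t ≤ 2*acc + 8)))
Answer: WP = (2*t < 2*d - 11 → ((¬(2*t < 2*d - 11)) ∧ ((3*p + 6*t < 4 ∧ 8*d + 3*p + 5*t = -22) ↔ (p + 2*t ≥ -7 → 2*p + 3*t ≥ -6)))) ∧ ((¬(2*t < 2*d - 11)) → ((3*acc < 1 ∧ 3*acc + 8*d = t - 25) ↔ (acc ≥ -8 → t ≤ 2*acc + 8)))


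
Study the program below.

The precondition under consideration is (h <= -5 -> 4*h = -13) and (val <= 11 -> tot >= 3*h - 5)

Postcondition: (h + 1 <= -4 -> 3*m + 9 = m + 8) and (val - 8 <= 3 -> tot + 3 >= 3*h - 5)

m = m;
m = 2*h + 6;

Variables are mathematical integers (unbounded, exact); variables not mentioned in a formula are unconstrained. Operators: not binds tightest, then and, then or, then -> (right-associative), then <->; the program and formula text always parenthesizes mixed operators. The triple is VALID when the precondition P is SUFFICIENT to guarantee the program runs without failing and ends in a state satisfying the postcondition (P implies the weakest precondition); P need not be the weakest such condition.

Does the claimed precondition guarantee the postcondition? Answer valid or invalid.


Working backward. After the program, the postcondition (h + 1 <= -4 -> 3*m + 9 = m + 8) and (val - 8 <= 3 -> tot + 3 >= 3*h - 5) must hold; in canonical form it is (h <= -5 -> 2*m = -1) and (val <= 11 -> tot >= 3*h - 8).
Before m := 2*h + 6: (h <= -5 -> 4*h = -13) and (val <= 11 -> tot >= 3*h - 8)
Before m := m: (h <= -5 -> 4*h = -13) and (val <= 11 -> tot >= 3*h - 8)
The weakest precondition is (h <= -5 -> 4*h = -13) and (val <= 11 -> tot >= 3*h - 8).
Check whether (h <= -5 -> 4*h = -13) and (val <= 11 -> tot >= 3*h - 5) implies it.
Every state satisfying the precondition satisfies the weakest precondition: the implication holds.
Answer: valid


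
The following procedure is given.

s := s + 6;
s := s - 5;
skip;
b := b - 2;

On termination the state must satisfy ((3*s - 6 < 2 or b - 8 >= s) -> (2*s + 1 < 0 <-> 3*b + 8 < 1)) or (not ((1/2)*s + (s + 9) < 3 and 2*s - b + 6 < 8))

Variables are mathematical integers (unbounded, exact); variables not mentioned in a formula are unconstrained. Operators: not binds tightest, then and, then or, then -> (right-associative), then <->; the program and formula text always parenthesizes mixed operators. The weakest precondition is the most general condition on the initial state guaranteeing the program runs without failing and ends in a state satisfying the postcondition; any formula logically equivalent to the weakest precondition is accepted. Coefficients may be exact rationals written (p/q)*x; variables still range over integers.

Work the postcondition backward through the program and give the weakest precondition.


Working backward. After the program, the postcondition ((3*s - 6 < 2 or b - 8 >= s) -> (2*s + 1 < 0 <-> 3*b + 8 < 1)) or (not ((1/2)*s + (s + 9) < 3 and 2*s - b + 6 < 8)) must hold; in canonical form it is ((3*s < 8 or b >= s + 8) -> (2*s < -1 <-> 3*b < -7)) or (not ((3/2)*s < -6 and 2*s < b + 2)).
Before b := b - 2: ((3*s < 8 or b >= s + 10) -> (2*s < -1 <-> 3*b < -1)) or (not ((3/2)*s < -6 and 2*s < b))
Before skip: ((3*s < 8 or b >= s + 10) -> (2*s < -1 <-> 3*b < -1)) or (not ((3/2)*s < -6 and 2*s < b))
Before s := s - 5: ((3*s < 23 or b >= s + 5) -> (2*s < 9 <-> 3*b < -1)) or (not ((3/2)*s < 3/2 and 2*s < b + 10))
Before s := s + 6: ((3*s < 5 or b >= s + 11) -> (2*s < -3 <-> 3*b < -1)) or (not ((3/2)*s < -15/2 and 2*s < b - 2))
Answer: WP = ((3*s < 5 or b >= s + 11) -> (2*s < -3 <-> 3*b < -1)) or (not ((3/2)*s < -15/2 and 2*s < b - 2))
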